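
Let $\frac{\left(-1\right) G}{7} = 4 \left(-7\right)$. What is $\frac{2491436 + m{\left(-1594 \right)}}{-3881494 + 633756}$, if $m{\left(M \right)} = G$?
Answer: $- \frac{95832}{124913} \approx -0.76719$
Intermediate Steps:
$G = 196$ ($G = - 7 \cdot 4 \left(-7\right) = \left(-7\right) \left(-28\right) = 196$)
$m{\left(M \right)} = 196$
$\frac{2491436 + m{\left(-1594 \right)}}{-3881494 + 633756} = \frac{2491436 + 196}{-3881494 + 633756} = \frac{2491632}{-3247738} = 2491632 \left(- \frac{1}{3247738}\right) = - \frac{95832}{124913}$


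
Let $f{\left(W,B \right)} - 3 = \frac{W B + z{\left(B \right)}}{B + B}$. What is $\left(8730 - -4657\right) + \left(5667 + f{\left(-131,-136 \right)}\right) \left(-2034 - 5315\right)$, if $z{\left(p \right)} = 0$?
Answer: $- \frac{82348167}{2} \approx -4.1174 \cdot 10^{7}$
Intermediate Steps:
$f{\left(W,B \right)} = 3 + \frac{W}{2}$ ($f{\left(W,B \right)} = 3 + \frac{W B + 0}{B + B} = 3 + \frac{B W + 0}{2 B} = 3 + B W \frac{1}{2 B} = 3 + \frac{W}{2}$)
$\left(8730 - -4657\right) + \left(5667 + f{\left(-131,-136 \right)}\right) \left(-2034 - 5315\right) = \left(8730 - -4657\right) + \left(5667 + \left(3 + \frac{1}{2} \left(-131\right)\right)\right) \left(-2034 - 5315\right) = \left(8730 + 4657\right) + \left(5667 + \left(3 - \frac{131}{2}\right)\right) \left(-7349\right) = 13387 + \left(5667 - \frac{125}{2}\right) \left(-7349\right) = 13387 + \frac{11209}{2} \left(-7349\right) = 13387 - \frac{82374941}{2} = - \frac{82348167}{2}$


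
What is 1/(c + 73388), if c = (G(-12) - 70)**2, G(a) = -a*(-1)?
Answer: 1/80112 ≈ 1.2483e-5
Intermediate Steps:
G(a) = a
c = 6724 (c = (-12 - 70)**2 = (-82)**2 = 6724)
1/(c + 73388) = 1/(6724 + 73388) = 1/80112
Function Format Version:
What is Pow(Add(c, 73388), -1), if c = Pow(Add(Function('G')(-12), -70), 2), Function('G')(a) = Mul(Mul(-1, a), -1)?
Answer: Rational(1, 80112) ≈ 1.2483e-5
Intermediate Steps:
Function('G')(a) = a
c = 6724 (c = Pow(Add(-12, -70), 2) = Pow(-82, 2) = 6724)
Pow(Add(c, 73388), -1) = Pow(Add(6724, 73388), -1) = Pow(80112, -1) = Rational(1, 80112)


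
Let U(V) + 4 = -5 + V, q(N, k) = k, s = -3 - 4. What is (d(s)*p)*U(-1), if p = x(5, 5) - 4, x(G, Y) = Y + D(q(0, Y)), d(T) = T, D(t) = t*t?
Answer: 1820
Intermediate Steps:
s = -7
D(t) = t²
x(G, Y) = Y + Y²
U(V) = -9 + V (U(V) = -4 + (-5 + V) = -9 + V)
p = 26 (p = 5*(1 + 5) - 4 = 5*6 - 4 = 30 - 4 = 26)
(d(s)*p)*U(-1) = (-7*26)*(-9 - 1) = -182*(-10) = 1820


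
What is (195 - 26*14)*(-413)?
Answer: 69797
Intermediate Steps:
(195 - 26*14)*(-413) = (195 - 364)*(-413) = -169*(-413) = 69797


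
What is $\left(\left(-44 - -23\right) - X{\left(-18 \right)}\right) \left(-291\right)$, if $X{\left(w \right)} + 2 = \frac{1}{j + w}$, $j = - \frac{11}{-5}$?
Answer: $\frac{435336}{79} \approx 5510.6$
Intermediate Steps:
$j = \frac{11}{5}$ ($j = \left(-11\right) \left(- \frac{1}{5}\right) = \frac{11}{5} \approx 2.2$)
$X{\left(w \right)} = -2 + \frac{1}{\frac{11}{5} + w}$
$\left(\left(-44 - -23\right) - X{\left(-18 \right)}\right) \left(-291\right) = \left(\left(-44 - -23\right) - \frac{-17 - -180}{11 + 5 \left(-18\right)}\right) \left(-291\right) = \left(\left(-44 + 23\right) - \frac{-17 + 180}{11 - 90}\right) \left(-291\right) = \left(-21 - \frac{1}{-79} \cdot 163\right) \left(-291\right) = \left(-21 - \left(- \frac{1}{79}\right) 163\right) \left(-291\right) = \left(-21 - - \frac{163}{79}\right) \left(-291\right) = \left(-21 + \frac{163}{79}\right) \left(-291\right) = \left(- \frac{1496}{79}\right) \left(-291\right) = \frac{435336}{79}$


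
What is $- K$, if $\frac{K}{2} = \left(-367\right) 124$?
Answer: $91016$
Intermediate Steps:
$K = -91016$ ($K = 2 \left(\left(-367\right) 124\right) = 2 \left(-45508\right) = -91016$)
$- K = \left(-1\right) \left(-91016\right) = 91016$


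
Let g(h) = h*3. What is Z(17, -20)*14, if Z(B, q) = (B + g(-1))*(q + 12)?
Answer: -1568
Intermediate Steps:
g(h) = 3*h
Z(B, q) = (-3 + B)*(12 + q) (Z(B, q) = (B + 3*(-1))*(q + 12) = (B - 3)*(12 + q) = (-3 + B)*(12 + q))
Z(17, -20)*14 = (-36 - 3*(-20) + 12*17 + 17*(-20))*14 = (-36 + 60 + 204 - 340)*14 = -112*14 = -1568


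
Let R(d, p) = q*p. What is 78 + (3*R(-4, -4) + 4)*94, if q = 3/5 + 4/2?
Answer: -12394/5 ≈ -2478.8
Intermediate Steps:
q = 13/5 (q = 3*(1/5) + 4*(1/2) = 3/5 + 2 = 13/5 ≈ 2.6000)
R(d, p) = 13*p/5
78 + (3*R(-4, -4) + 4)*94 = 78 + (3*((13/5)*(-4)) + 4)*94 = 78 + (3*(-52/5) + 4)*94 = 78 + (-156/5 + 4)*94 = 78 - 136/5*94 = 78 - 12784/5 = -12394/5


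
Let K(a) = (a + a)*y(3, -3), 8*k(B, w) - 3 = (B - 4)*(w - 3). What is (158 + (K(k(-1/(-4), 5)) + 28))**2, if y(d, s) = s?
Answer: 2295225/64 ≈ 35863.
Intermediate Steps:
k(B, w) = 3/8 + (-4 + B)*(-3 + w)/8 (k(B, w) = 3/8 + ((B - 4)*(w - 3))/8 = 3/8 + ((-4 + B)*(-3 + w))/8 = 3/8 + (-4 + B)*(-3 + w)/8)
K(a) = -6*a (K(a) = (a + a)*(-3) = (2*a)*(-3) = -6*a)
(158 + (K(k(-1/(-4), 5)) + 28))**2 = (158 + (-6*(15/8 - (-3)/(8*(-4)) - 1/2*5 + (1/8)*(-1/(-4))*5) + 28))**2 = (158 + (-6*(15/8 - (-3)*(-1)/(8*4) - 5/2 + (1/8)*(-1*(-1/4))*5) + 28))**2 = (158 + (-6*(15/8 - 3/8*1/4 - 5/2 + (1/8)*(1/4)*5) + 28))**2 = (158 + (-6*(15/8 - 3/32 - 5/2 + 5/32) + 28))**2 = (158 + (-6*(-9/16) + 28))**2 = (158 + (27/8 + 28))**2 = (158 + 251/8)**2 = (1515/8)**2 = 2295225/64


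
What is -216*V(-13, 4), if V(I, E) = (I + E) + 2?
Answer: 1512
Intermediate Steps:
V(I, E) = 2 + E + I (V(I, E) = (E + I) + 2 = 2 + E + I)
-216*V(-13, 4) = -216*(2 + 4 - 13) = -216*(-7) = 1512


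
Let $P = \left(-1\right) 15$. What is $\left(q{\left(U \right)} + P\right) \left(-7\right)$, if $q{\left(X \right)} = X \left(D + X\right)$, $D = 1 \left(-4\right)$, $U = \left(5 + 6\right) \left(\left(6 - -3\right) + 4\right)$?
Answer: $-139034$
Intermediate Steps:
$P = -15$
$U = 143$ ($U = 11 \left(\left(6 + 3\right) + 4\right) = 11 \left(9 + 4\right) = 11 \cdot 13 = 143$)
$D = -4$
$q{\left(X \right)} = X \left(-4 + X\right)$
$\left(q{\left(U \right)} + P\right) \left(-7\right) = \left(143 \left(-4 + 143\right) - 15\right) \left(-7\right) = \left(143 \cdot 139 - 15\right) \left(-7\right) = \left(19877 - 15\right) \left(-7\right) = 19862 \left(-7\right) = -139034$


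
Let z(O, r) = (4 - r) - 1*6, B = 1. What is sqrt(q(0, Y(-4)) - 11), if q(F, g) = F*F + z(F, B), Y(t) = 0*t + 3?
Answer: I*sqrt(14) ≈ 3.7417*I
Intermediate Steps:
z(O, r) = -2 - r (z(O, r) = (4 - r) - 6 = -2 - r)
Y(t) = 3 (Y(t) = 0 + 3 = 3)
q(F, g) = -3 + F**2 (q(F, g) = F*F + (-2 - 1*1) = F**2 + (-2 - 1) = F**2 - 3 = -3 + F**2)
sqrt(q(0, Y(-4)) - 11) = sqrt((-3 + 0**2) - 11) = sqrt((-3 + 0) - 11) = sqrt(-3 - 11) = sqrt(-14) = I*sqrt(14)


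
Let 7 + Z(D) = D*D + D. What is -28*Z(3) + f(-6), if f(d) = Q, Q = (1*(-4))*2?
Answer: -148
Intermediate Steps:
Z(D) = -7 + D + D² (Z(D) = -7 + (D*D + D) = -7 + (D² + D) = -7 + (D + D²) = -7 + D + D²)
Q = -8 (Q = -4*2 = -8)
f(d) = -8
-28*Z(3) + f(-6) = -28*(-7 + 3 + 3²) - 8 = -28*(-7 + 3 + 9) - 8 = -28*5 - 8 = -140 - 8 = -148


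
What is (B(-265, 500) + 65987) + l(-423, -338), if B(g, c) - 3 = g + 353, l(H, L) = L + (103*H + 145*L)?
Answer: -26839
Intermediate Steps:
l(H, L) = 103*H + 146*L
B(g, c) = 356 + g (B(g, c) = 3 + (g + 353) = 3 + (353 + g) = 356 + g)
(B(-265, 500) + 65987) + l(-423, -338) = ((356 - 265) + 65987) + (103*(-423) + 146*(-338)) = (91 + 65987) + (-43569 - 49348) = 66078 - 92917 = -26839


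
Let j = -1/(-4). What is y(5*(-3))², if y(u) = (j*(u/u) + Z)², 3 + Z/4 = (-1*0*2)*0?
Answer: 4879681/256 ≈ 19061.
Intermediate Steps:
j = ¼ (j = -1*(-¼) = ¼ ≈ 0.25000)
Z = -12 (Z = -12 + 4*((-1*0*2)*0) = -12 + 4*((0*2)*0) = -12 + 4*(0*0) = -12 + 4*0 = -12 + 0 = -12)
y(u) = 2209/16 (y(u) = ((u/u)/4 - 12)² = ((¼)*1 - 12)² = (¼ - 12)² = (-47/4)² = 2209/16)
y(5*(-3))² = (2209/16)² = 4879681/256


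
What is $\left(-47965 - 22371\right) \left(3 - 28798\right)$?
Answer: $2025325120$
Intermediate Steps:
$\left(-47965 - 22371\right) \left(3 - 28798\right) = \left(-70336\right) \left(-28795\right) = 2025325120$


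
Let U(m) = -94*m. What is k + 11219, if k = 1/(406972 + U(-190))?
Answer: 4766190209/424832 ≈ 11219.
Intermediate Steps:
k = 1/424832 (k = 1/(406972 - 94*(-190)) = 1/(406972 + 17860) = 1/424832 ≈ 2.3539e-6)
k + 11219 = 1/424832 + 11219 = 4766190209/424832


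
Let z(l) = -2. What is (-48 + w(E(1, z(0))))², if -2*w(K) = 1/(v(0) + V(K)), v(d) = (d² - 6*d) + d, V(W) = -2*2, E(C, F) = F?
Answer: 146689/64 ≈ 2292.0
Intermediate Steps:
V(W) = -4
v(d) = d² - 5*d
w(K) = ⅛ (w(K) = -1/(2*(0*(-5 + 0) - 4)) = -1/(2*(0*(-5) - 4)) = -1/(2*(0 - 4)) = -½/(-4) = -½*(-¼) = ⅛)
(-48 + w(E(1, z(0))))² = (-48 + ⅛)² = (-383/8)² = 146689/64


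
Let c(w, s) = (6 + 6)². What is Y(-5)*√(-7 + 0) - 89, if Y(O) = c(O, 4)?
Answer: -89 + 144*I*√7 ≈ -89.0 + 380.99*I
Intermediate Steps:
c(w, s) = 144 (c(w, s) = 12² = 144)
Y(O) = 144
Y(-5)*√(-7 + 0) - 89 = 144*√(-7 + 0) - 89 = 144*√(-7) - 89 = 144*(I*√7) - 89 = 144*I*√7 - 89 = -89 + 144*I*√7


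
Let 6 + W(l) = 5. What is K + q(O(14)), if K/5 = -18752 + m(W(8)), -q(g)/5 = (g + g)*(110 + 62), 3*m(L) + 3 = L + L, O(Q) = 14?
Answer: -353545/3 ≈ -1.1785e+5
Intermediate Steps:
W(l) = -1 (W(l) = -6 + 5 = -1)
m(L) = -1 + 2*L/3 (m(L) = -1 + (L + L)/3 = -1 + (2*L)/3 = -1 + 2*L/3)
q(g) = -1720*g (q(g) = -5*(g + g)*(110 + 62) = -5*2*g*172 = -1720*g)
K = -281305/3 (K = 5*(-18752 + (-1 + (2/3)*(-1))) = 5*(-18752 + (-1 - 2/3)) = 5*(-18752 - 5/3) = 5*(-56261/3) = -281305/3 ≈ -93768.)
K + q(O(14)) = -281305/3 - 1720*14 = -281305/3 - 24080 = -353545/3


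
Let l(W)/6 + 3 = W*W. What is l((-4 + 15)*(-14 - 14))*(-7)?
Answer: -3984162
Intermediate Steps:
l(W) = -18 + 6*W**2 (l(W) = -18 + 6*(W*W) = -18 + 6*W**2)
l((-4 + 15)*(-14 - 14))*(-7) = (-18 + 6*((-4 + 15)*(-14 - 14))**2)*(-7) = (-18 + 6*(11*(-28))**2)*(-7) = (-18 + 6*(-308)**2)*(-7) = (-18 + 6*94864)*(-7) = (-18 + 569184)*(-7) = 569166*(-7) = -3984162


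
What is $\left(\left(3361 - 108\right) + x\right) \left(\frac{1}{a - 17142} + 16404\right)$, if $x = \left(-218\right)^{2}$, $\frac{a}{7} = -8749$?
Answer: $\frac{65290464947803}{78385} \approx 8.3295 \cdot 10^{8}$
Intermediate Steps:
$a = -61243$ ($a = 7 \left(-8749\right) = -61243$)
$x = 47524$
$\left(\left(3361 - 108\right) + x\right) \left(\frac{1}{a - 17142} + 16404\right) = \left(\left(3361 - 108\right) + 47524\right) \left(\frac{1}{-61243 - 17142} + 16404\right) = \left(3253 + 47524\right) \left(\frac{1}{-78385} + 16404\right) = 50777 \left(- \frac{1}{78385} + 16404\right) = 50777 \cdot \frac{1285827539}{78385} = \frac{65290464947803}{78385}$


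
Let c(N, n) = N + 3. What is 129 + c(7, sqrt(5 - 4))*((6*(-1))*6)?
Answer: -231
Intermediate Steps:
c(N, n) = 3 + N
129 + c(7, sqrt(5 - 4))*((6*(-1))*6) = 129 + (3 + 7)*((6*(-1))*6) = 129 + 10*(-6*6) = 129 + 10*(-36) = 129 - 360 = -231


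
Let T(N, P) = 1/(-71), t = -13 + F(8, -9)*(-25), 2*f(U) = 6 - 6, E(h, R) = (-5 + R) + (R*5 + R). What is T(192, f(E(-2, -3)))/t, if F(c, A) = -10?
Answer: -1/16827 ≈ -5.9428e-5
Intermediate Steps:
E(h, R) = -5 + 7*R (E(h, R) = (-5 + R) + (5*R + R) = (-5 + R) + 6*R = -5 + 7*R)
f(U) = 0 (f(U) = (6 - 6)/2 = (½)*0 = 0)
t = 237 (t = -13 - 10*(-25) = -13 + 250 = 237)
T(N, P) = -1/71
T(192, f(E(-2, -3)))/t = -1/71/237 = -1/71*1/237 = -1/16827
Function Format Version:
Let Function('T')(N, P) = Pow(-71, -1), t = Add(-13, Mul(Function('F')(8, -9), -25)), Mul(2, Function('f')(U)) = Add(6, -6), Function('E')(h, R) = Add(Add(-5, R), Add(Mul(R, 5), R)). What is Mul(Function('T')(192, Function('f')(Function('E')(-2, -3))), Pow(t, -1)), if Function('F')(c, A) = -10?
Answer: Rational(-1, 16827) ≈ -5.9428e-5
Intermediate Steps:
Function('E')(h, R) = Add(-5, Mul(7, R)) (Function('E')(h, R) = Add(Add(-5, R), Add(Mul(5, R), R)) = Add(Add(-5, R), Mul(6, R)) = Add(-5, Mul(7, R)))
Function('f')(U) = 0 (Function('f')(U) = Mul(Rational(1, 2), Add(6, -6)) = Mul(Rational(1, 2), 0) = 0)
t = 237 (t = Add(-13, Mul(-10, -25)) = Add(-13, 250) = 237)
Function('T')(N, P) = Rational(-1, 71)
Mul(Function('T')(192, Function('f')(Function('E')(-2, -3))), Pow(t, -1)) = Mul(Rational(-1, 71), Pow(237, -1)) = Mul(Rational(-1, 71), Rational(1, 237)) = Rational(-1, 16827)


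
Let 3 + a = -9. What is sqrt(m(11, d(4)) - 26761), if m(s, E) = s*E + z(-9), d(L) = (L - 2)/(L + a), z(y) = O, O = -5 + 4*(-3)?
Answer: I*sqrt(107123)/2 ≈ 163.65*I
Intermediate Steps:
a = -12 (a = -3 - 9 = -12)
O = -17 (O = -5 - 12 = -17)
z(y) = -17
d(L) = (-2 + L)/(-12 + L) (d(L) = (L - 2)/(L - 12) = (-2 + L)/(-12 + L))
m(s, E) = -17 + E*s (m(s, E) = s*E - 17 = E*s - 17 = -17 + E*s)
sqrt(m(11, d(4)) - 26761) = sqrt((-17 + ((-2 + 4)/(-12 + 4))*11) - 26761) = sqrt((-17 + (2/(-8))*11) - 26761) = sqrt((-17 - 1/8*2*11) - 26761) = sqrt((-17 - 1/4*11) - 26761) = sqrt((-17 - 11/4) - 26761) = sqrt(-79/4 - 26761) = sqrt(-107123/4) = I*sqrt(107123)/2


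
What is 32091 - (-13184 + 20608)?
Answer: 24667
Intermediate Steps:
32091 - (-13184 + 20608) = 32091 - 1*7424 = 32091 - 7424 = 24667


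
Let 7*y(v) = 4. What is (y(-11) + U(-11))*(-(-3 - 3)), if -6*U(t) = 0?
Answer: 24/7 ≈ 3.4286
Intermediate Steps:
y(v) = 4/7 (y(v) = (1/7)*4 = 4/7)
U(t) = 0 (U(t) = -1/6*0 = 0)
(y(-11) + U(-11))*(-(-3 - 3)) = (4/7 + 0)*(-(-3 - 3)) = 4*(-1*(-6))/7 = (4/7)*6 = 24/7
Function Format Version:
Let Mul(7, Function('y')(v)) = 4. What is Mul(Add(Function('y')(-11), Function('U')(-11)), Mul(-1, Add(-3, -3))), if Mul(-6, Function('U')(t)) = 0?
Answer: Rational(24, 7) ≈ 3.4286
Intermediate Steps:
Function('y')(v) = Rational(4, 7) (Function('y')(v) = Mul(Rational(1, 7), 4) = Rational(4, 7))
Function('U')(t) = 0 (Function('U')(t) = Mul(Rational(-1, 6), 0) = 0)
Mul(Add(Function('y')(-11), Function('U')(-11)), Mul(-1, Add(-3, -3))) = Mul(Add(Rational(4, 7), 0), Mul(-1, Add(-3, -3))) = Mul(Rational(4, 7), Mul(-1, -6)) = Mul(Rational(4, 7), 6) = Rational(24, 7)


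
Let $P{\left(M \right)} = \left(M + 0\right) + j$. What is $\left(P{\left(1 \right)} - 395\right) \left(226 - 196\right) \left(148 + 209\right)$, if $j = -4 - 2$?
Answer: $-4284000$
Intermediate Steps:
$j = -6$ ($j = -4 - 2 = -6$)
$P{\left(M \right)} = -6 + M$ ($P{\left(M \right)} = \left(M + 0\right) - 6 = M - 6 = -6 + M$)
$\left(P{\left(1 \right)} - 395\right) \left(226 - 196\right) \left(148 + 209\right) = \left(\left(-6 + 1\right) - 395\right) \left(226 - 196\right) \left(148 + 209\right) = \left(-5 - 395\right) 30 \cdot 357 = \left(-400\right) 10710 = -4284000$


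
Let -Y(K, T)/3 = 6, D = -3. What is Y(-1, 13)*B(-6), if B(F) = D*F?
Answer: -324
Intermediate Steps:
Y(K, T) = -18 (Y(K, T) = -3*6 = -18)
B(F) = -3*F
Y(-1, 13)*B(-6) = -(-54)*(-6) = -18*18 = -324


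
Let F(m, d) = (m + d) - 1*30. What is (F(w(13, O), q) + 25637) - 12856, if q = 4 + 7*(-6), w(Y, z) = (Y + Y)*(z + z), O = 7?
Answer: 13077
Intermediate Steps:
w(Y, z) = 4*Y*z (w(Y, z) = (2*Y)*(2*z) = 4*Y*z)
q = -38 (q = 4 - 42 = -38)
F(m, d) = -30 + d + m (F(m, d) = (d + m) - 30 = -30 + d + m)
(F(w(13, O), q) + 25637) - 12856 = ((-30 - 38 + 4*13*7) + 25637) - 12856 = ((-30 - 38 + 364) + 25637) - 12856 = (296 + 25637) - 12856 = 25933 - 12856 = 13077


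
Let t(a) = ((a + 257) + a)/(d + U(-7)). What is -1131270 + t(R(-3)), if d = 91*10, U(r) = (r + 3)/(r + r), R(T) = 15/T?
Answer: -7208450711/6372 ≈ -1.1313e+6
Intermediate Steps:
U(r) = (3 + r)/(2*r) (U(r) = (3 + r)/((2*r)) = (3 + r)*(1/(2*r)) = (3 + r)/(2*r))
d = 910
t(a) = 1799/6372 + 7*a/3186 (t(a) = ((a + 257) + a)/(910 + (1/2)*(3 - 7)/(-7)) = ((257 + a) + a)/(910 + (1/2)*(-1/7)*(-4)) = (257 + 2*a)/(910 + 2/7) = (257 + 2*a)/(6372/7) = (257 + 2*a)*(7/6372) = 1799/6372 + 7*a/3186)
-1131270 + t(R(-3)) = -1131270 + (1799/6372 + 7*(15/(-3))/3186) = -1131270 + (1799/6372 + 7*(15*(-1/3))/3186) = -1131270 + (1799/6372 + (7/3186)*(-5)) = -1131270 + (1799/6372 - 35/3186) = -1131270 + 1729/6372 = -7208450711/6372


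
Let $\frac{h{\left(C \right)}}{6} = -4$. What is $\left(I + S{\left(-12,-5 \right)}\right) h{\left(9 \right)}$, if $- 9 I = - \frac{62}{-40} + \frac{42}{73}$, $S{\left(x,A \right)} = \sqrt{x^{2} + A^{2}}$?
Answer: $- \frac{335434}{1095} \approx -306.33$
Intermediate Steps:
$S{\left(x,A \right)} = \sqrt{A^{2} + x^{2}}$
$h{\left(C \right)} = -24$ ($h{\left(C \right)} = 6 \left(-4\right) = -24$)
$I = - \frac{3103}{13140}$ ($I = - \frac{- \frac{62}{-40} + \frac{42}{73}}{9} = - \frac{\left(-62\right) \left(- \frac{1}{40}\right) + 42 \cdot \frac{1}{73}}{9} = - \frac{\frac{31}{20} + \frac{42}{73}}{9} = \left(- \frac{1}{9}\right) \frac{3103}{1460} = - \frac{3103}{13140} \approx -0.23615$)
$\left(I + S{\left(-12,-5 \right)}\right) h{\left(9 \right)} = \left(- \frac{3103}{13140} + \sqrt{\left(-5\right)^{2} + \left(-12\right)^{2}}\right) \left(-24\right) = \left(- \frac{3103}{13140} + \sqrt{25 + 144}\right) \left(-24\right) = \left(- \frac{3103}{13140} + \sqrt{169}\right) \left(-24\right) = \left(- \frac{3103}{13140} + 13\right) \left(-24\right) = \frac{167717}{13140} \left(-24\right) = - \frac{335434}{1095}$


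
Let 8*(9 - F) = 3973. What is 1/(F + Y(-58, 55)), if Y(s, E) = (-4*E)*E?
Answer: -8/100701 ≈ -7.9443e-5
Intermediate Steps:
F = -3901/8 (F = 9 - 1/8*3973 = 9 - 3973/8 = -3901/8 ≈ -487.63)
Y(s, E) = -4*E**2
1/(F + Y(-58, 55)) = 1/(-3901/8 - 4*55**2) = 1/(-3901/8 - 4*3025) = 1/(-3901/8 - 12100) = 1/(-100701/8) = -8/100701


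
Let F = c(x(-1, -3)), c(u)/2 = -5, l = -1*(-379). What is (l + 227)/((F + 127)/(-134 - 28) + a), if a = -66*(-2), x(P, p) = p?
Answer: 10908/2363 ≈ 4.6162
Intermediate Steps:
l = 379
c(u) = -10 (c(u) = 2*(-5) = -10)
a = 132
F = -10
(l + 227)/((F + 127)/(-134 - 28) + a) = (379 + 227)/((-10 + 127)/(-134 - 28) + 132) = 606/(117/(-162) + 132) = 606/(117*(-1/162) + 132) = 606/(-13/18 + 132) = 606/(2363/18) = 606*(18/2363) = 10908/2363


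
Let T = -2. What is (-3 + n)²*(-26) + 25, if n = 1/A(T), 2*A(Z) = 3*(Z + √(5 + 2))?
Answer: -12457/81 + 2392*√7/81 ≈ -75.659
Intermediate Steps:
A(Z) = 3*Z/2 + 3*√7/2 (A(Z) = (3*(Z + √(5 + 2)))/2 = (3*(Z + √7))/2 = (3*Z + 3*√7)/2 = 3*Z/2 + 3*√7/2)
n = 1/(-3 + 3*√7/2) (n = 1/((3/2)*(-2) + 3*√7/2) = 1/(-3 + 3*√7/2) ≈ 1.0324)
(-3 + n)²*(-26) + 25 = (-3 + (4/9 + 2*√7/9))²*(-26) + 25 = (-23/9 + 2*√7/9)²*(-26) + 25 = -26*(-23/9 + 2*√7/9)² + 25 = 25 - 26*(-23/9 + 2*√7/9)²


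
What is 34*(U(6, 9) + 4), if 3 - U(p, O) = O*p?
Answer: -1598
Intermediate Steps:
U(p, O) = 3 - O*p
34*(U(6, 9) + 4) = 34*((3 - 1*9*6) + 4) = 34*((3 - 54) + 4) = 34*(-51 + 4) = 34*(-47) = -1598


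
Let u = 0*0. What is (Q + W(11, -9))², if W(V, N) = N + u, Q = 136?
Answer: 16129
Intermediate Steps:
u = 0
W(V, N) = N (W(V, N) = N + 0 = N)
(Q + W(11, -9))² = (136 - 9)² = 127² = 16129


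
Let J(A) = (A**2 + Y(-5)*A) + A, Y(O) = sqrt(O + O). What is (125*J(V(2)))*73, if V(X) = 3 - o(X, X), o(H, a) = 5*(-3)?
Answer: 3120750 + 164250*I*sqrt(10) ≈ 3.1208e+6 + 5.194e+5*I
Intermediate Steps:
o(H, a) = -15
Y(O) = sqrt(2)*sqrt(O) (Y(O) = sqrt(2*O) = sqrt(2)*sqrt(O))
V(X) = 18 (V(X) = 3 - 1*(-15) = 3 + 15 = 18)
J(A) = A + A**2 + I*A*sqrt(10) (J(A) = (A**2 + (sqrt(2)*sqrt(-5))*A) + A = (A**2 + (sqrt(2)*(I*sqrt(5)))*A) + A = (A**2 + (I*sqrt(10))*A) + A = (A**2 + I*A*sqrt(10)) + A = A + A**2 + I*A*sqrt(10))
(125*J(V(2)))*73 = (125*(18*(1 + 18 + I*sqrt(10))))*73 = (125*(18*(19 + I*sqrt(10))))*73 = (125*(342 + 18*I*sqrt(10)))*73 = (42750 + 2250*I*sqrt(10))*73 = 3120750 + 164250*I*sqrt(10)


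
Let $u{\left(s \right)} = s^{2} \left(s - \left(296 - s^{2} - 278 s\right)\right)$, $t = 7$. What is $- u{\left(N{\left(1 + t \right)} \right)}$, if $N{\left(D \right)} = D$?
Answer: $-128000$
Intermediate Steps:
$u{\left(s \right)} = s^{2} \left(-296 + s^{2} + 279 s\right)$ ($u{\left(s \right)} = s^{2} \left(s + \left(-296 + s^{2} + 278 s\right)\right) = s^{2} \left(-296 + s^{2} + 279 s\right)$)
$- u{\left(N{\left(1 + t \right)} \right)} = - \left(1 + 7\right)^{2} \left(-296 + \left(1 + 7\right)^{2} + 279 \left(1 + 7\right)\right) = - 8^{2} \left(-296 + 8^{2} + 279 \cdot 8\right) = - 64 \left(-296 + 64 + 2232\right) = - 64 \cdot 2000 = \left(-1\right) 128000 = -128000$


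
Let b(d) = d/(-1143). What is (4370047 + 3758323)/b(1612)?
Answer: -4645363455/806 ≈ -5.7635e+6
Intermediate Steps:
b(d) = -d/1143 (b(d) = d*(-1/1143) = -d/1143)
(4370047 + 3758323)/b(1612) = (4370047 + 3758323)/((-1/1143*1612)) = 8128370/(-1612/1143) = 8128370*(-1143/1612) = -4645363455/806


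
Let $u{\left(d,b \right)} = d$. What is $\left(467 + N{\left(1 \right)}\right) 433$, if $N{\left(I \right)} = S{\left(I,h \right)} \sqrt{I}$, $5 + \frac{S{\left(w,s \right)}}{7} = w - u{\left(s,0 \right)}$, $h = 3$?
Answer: $180994$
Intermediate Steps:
$S{\left(w,s \right)} = -35 - 7 s + 7 w$ ($S{\left(w,s \right)} = -35 + 7 \left(w - s\right) = -35 - \left(- 7 w + 7 s\right) = -35 - 7 s + 7 w$)
$N{\left(I \right)} = \sqrt{I} \left(-56 + 7 I\right)$ ($N{\left(I \right)} = \left(-35 - 21 + 7 I\right) \sqrt{I} = \left(-56 + 7 I\right) \sqrt{I} = \sqrt{I} \left(-56 + 7 I\right)$)
$\left(467 + N{\left(1 \right)}\right) 433 = \left(467 + 7 \sqrt{1} \left(-8 + 1\right)\right) 433 = \left(467 + 7 \cdot 1 \left(-7\right)\right) 433 = \left(467 - 49\right) 433 = 418 \cdot 433 = 180994$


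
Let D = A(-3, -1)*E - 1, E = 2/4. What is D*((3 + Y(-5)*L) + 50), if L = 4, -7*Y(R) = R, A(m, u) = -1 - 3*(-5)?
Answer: 2346/7 ≈ 335.14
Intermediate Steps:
E = ½ (E = 2*(¼) = ½ ≈ 0.50000)
A(m, u) = 14 (A(m, u) = -1 + 15 = 14)
Y(R) = -R/7
D = 6 (D = 14*(½) - 1 = 7 - 1 = 6)
D*((3 + Y(-5)*L) + 50) = 6*((3 - ⅐*(-5)*4) + 50) = 6*((3 + (5/7)*4) + 50) = 6*((3 + 20/7) + 50) = 6*(41/7 + 50) = 6*(391/7) = 2346/7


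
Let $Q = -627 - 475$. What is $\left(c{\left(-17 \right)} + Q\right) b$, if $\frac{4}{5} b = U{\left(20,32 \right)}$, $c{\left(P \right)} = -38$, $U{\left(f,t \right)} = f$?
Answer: $-28500$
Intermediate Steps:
$b = 25$ ($b = \frac{5}{4} \cdot 20 = 25$)
$Q = -1102$ ($Q = -627 - 475 = -1102$)
$\left(c{\left(-17 \right)} + Q\right) b = \left(-38 - 1102\right) 25 = \left(-1140\right) 25 = -28500$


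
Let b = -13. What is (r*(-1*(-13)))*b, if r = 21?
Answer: -3549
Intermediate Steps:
(r*(-1*(-13)))*b = (21*(-1*(-13)))*(-13) = (21*13)*(-13) = 273*(-13) = -3549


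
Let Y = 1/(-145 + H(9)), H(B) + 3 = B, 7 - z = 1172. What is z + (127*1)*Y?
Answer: -162062/139 ≈ -1165.9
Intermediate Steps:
z = -1165 (z = 7 - 1*1172 = 7 - 1172 = -1165)
H(B) = -3 + B
Y = -1/139 (Y = 1/(-145 + (-3 + 9)) = 1/(-145 + 6) = 1/(-139) = -1/139 ≈ -0.0071942)
z + (127*1)*Y = -1165 + (127*1)*(-1/139) = -1165 + 127*(-1/139) = -1165 - 127/139 = -162062/139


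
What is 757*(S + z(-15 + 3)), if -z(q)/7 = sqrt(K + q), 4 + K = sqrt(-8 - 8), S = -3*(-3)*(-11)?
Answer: -74943 - 10598*sqrt(-4 + I) ≈ -77572.0 - 21358.0*I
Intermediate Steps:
S = -99 (S = 9*(-11) = -99)
K = -4 + 4*I (K = -4 + sqrt(-8 - 8) = -4 + sqrt(-16) = -4 + 4*I ≈ -4.0 + 4.0*I)
z(q) = -7*sqrt(-4 + q + 4*I) (z(q) = -7*sqrt((-4 + 4*I) + q) = -7*sqrt(-4 + q + 4*I))
757*(S + z(-15 + 3)) = 757*(-99 - 7*sqrt(-4 + (-15 + 3) + 4*I)) = 757*(-99 - 7*sqrt(-4 - 12 + 4*I)) = 757*(-99 - 7*sqrt(-16 + 4*I)) = -74943 - 5299*sqrt(-16 + 4*I)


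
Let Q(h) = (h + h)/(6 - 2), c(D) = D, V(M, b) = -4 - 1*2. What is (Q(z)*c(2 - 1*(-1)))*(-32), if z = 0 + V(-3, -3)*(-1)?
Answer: -288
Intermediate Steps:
V(M, b) = -6 (V(M, b) = -4 - 2 = -6)
z = 6 (z = 0 - 6*(-1) = 0 + 6 = 6)
Q(h) = h/2 (Q(h) = (2*h)/4 = (2*h)*(1/4) = h/2)
(Q(z)*c(2 - 1*(-1)))*(-32) = (((1/2)*6)*(2 - 1*(-1)))*(-32) = (3*(2 + 1))*(-32) = (3*3)*(-32) = 9*(-32) = -288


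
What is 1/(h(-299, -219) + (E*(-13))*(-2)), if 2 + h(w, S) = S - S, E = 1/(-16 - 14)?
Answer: -15/43 ≈ -0.34884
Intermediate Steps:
E = -1/30 (E = 1/(-30) = -1/30 ≈ -0.033333)
h(w, S) = -2 (h(w, S) = -2 + (S - S) = -2 + 0 = -2)
1/(h(-299, -219) + (E*(-13))*(-2)) = 1/(-2 - 1/30*(-13)*(-2)) = 1/(-2 + (13/30)*(-2)) = 1/(-2 - 13/15) = 1/(-43/15) = -15/43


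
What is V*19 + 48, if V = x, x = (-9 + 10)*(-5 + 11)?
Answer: 162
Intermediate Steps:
x = 6 (x = 1*6 = 6)
V = 6
V*19 + 48 = 6*19 + 48 = 114 + 48 = 162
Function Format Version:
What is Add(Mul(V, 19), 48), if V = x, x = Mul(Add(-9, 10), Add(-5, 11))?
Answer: 162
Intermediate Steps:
x = 6 (x = Mul(1, 6) = 6)
V = 6
Add(Mul(V, 19), 48) = Add(Mul(6, 19), 48) = Add(114, 48) = 162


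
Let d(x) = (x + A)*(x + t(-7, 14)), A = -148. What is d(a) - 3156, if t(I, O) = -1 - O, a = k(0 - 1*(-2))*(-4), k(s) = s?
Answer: 432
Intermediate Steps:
a = -8 (a = (0 - 1*(-2))*(-4) = (0 + 2)*(-4) = 2*(-4) = -8)
d(x) = (-148 + x)*(-15 + x) (d(x) = (x - 148)*(x + (-1 - 1*14)) = (-148 + x)*(x + (-1 - 14)) = (-148 + x)*(x - 15) = (-148 + x)*(-15 + x))
d(a) - 3156 = (2220 + (-8)**2 - 163*(-8)) - 3156 = (2220 + 64 + 1304) - 3156 = 3588 - 3156 = 432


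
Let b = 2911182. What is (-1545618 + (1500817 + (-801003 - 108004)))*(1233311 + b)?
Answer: -3953050579344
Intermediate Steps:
(-1545618 + (1500817 + (-801003 - 108004)))*(1233311 + b) = (-1545618 + (1500817 + (-801003 - 108004)))*(1233311 + 2911182) = (-1545618 + (1500817 - 909007))*4144493 = (-1545618 + 591810)*4144493 = -953808*4144493 = -3953050579344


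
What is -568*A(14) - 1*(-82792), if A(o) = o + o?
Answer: 66888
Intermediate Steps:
A(o) = 2*o
-568*A(14) - 1*(-82792) = -1136*14 - 1*(-82792) = -568*28 + 82792 = -15904 + 82792 = 66888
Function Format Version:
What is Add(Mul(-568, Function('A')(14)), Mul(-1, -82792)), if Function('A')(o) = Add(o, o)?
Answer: 66888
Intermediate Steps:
Function('A')(o) = Mul(2, o)
Add(Mul(-568, Function('A')(14)), Mul(-1, -82792)) = Add(Mul(-568, Mul(2, 14)), Mul(-1, -82792)) = Add(Mul(-568, 28), 82792) = Add(-15904, 82792) = 66888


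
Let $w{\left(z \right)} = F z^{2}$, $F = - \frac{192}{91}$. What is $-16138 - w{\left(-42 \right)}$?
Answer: $- \frac{161410}{13} \approx -12416.0$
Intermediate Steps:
$F = - \frac{192}{91}$ ($F = \left(-192\right) \frac{1}{91} = - \frac{192}{91} \approx -2.1099$)
$w{\left(z \right)} = - \frac{192 z^{2}}{91}$
$-16138 - w{\left(-42 \right)} = -16138 - - \frac{192 \left(-42\right)^{2}}{91} = -16138 - \left(- \frac{192}{91}\right) 1764 = -16138 - - \frac{48384}{13} = -16138 + \frac{48384}{13} = - \frac{161410}{13}$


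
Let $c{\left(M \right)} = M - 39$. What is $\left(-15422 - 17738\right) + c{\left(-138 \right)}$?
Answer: $-33337$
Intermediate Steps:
$c{\left(M \right)} = -39 + M$
$\left(-15422 - 17738\right) + c{\left(-138 \right)} = \left(-15422 - 17738\right) - 177 = -33160 - 177 = -33337$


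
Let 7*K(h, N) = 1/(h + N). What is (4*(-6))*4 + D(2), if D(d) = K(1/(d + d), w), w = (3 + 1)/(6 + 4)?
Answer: -8716/91 ≈ -95.780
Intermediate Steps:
w = ⅖ (w = 4/10 = 4*(⅒) = ⅖ ≈ 0.40000)
K(h, N) = 1/(7*(N + h)) (K(h, N) = 1/(7*(h + N)) = 1/(7*(N + h)))
D(d) = 1/(7*(⅖ + 1/(2*d))) (D(d) = 1/(7*(⅖ + 1/(d + d))) = 1/(7*(⅖ + 1/(2*d))))
(4*(-6))*4 + D(2) = (4*(-6))*4 + (10/7)*2/(5 + 4*2) = -24*4 + (10/7)*2/(5 + 8) = -96 + (10/7)*2/13 = -96 + (10/7)*2*(1/13) = -96 + 20/91 = -8716/91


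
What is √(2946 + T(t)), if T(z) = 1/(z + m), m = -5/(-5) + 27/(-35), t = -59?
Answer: √103018079/187 ≈ 54.277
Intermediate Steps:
m = 8/35 (m = -5*(-⅕) + 27*(-1/35) = 1 - 27/35 = 8/35 ≈ 0.22857)
T(z) = 1/(8/35 + z) (T(z) = 1/(z + 8/35) = 1/(8/35 + z))
√(2946 + T(t)) = √(2946 + 35/(8 + 35*(-59))) = √(2946 + 35/(8 - 2065)) = √(2946 + 35/(-2057)) = √(2946 + 35*(-1/2057)) = √(2946 - 35/2057) = √(6059887/2057) = √103018079/187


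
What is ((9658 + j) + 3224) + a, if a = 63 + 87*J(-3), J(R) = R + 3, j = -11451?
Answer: 1494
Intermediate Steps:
J(R) = 3 + R
a = 63 (a = 63 + 87*(3 - 3) = 63 + 87*0 = 63 + 0 = 63)
((9658 + j) + 3224) + a = ((9658 - 11451) + 3224) + 63 = (-1793 + 3224) + 63 = 1431 + 63 = 1494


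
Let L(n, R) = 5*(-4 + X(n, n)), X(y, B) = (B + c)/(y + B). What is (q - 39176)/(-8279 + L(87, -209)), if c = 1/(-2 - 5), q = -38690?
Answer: 47420394/5052571 ≈ 9.3854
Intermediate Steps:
c = -⅐ (c = 1/(-7) = -⅐ ≈ -0.14286)
X(y, B) = (-⅐ + B)/(B + y) (X(y, B) = (B - ⅐)/(y + B) = (-⅐ + B)/(B + y))
L(n, R) = -20 + 5*(-⅐ + n)/(2*n) (L(n, R) = 5*(-4 + (-⅐ + n)/(n + n)) = 5*(-4 + (-⅐ + n)/((2*n))) = 5*(-4 + (1/(2*n))*(-⅐ + n)) = 5*(-4 + (-⅐ + n)/(2*n)) = -20 + 5*(-⅐ + n)/(2*n))
(q - 39176)/(-8279 + L(87, -209)) = (-38690 - 39176)/(-8279 + (5/14)*(-1 - 49*87)/87) = -77866/(-8279 + (5/14)*(1/87)*(-1 - 4263)) = -77866/(-8279 + (5/14)*(1/87)*(-4264)) = -77866/(-8279 - 10660/609) = -77866/(-5052571/609) = -77866*(-609/5052571) = 47420394/5052571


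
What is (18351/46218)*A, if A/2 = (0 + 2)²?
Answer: 24468/7703 ≈ 3.1764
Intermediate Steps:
A = 8 (A = 2*(0 + 2)² = 2*2² = 2*4 = 8)
(18351/46218)*A = (18351/46218)*8 = (18351*(1/46218))*8 = (6117/15406)*8 = 24468/7703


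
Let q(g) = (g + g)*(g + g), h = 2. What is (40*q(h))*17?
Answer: 10880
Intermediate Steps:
q(g) = 4*g² (q(g) = (2*g)*(2*g) = 4*g²)
(40*q(h))*17 = (40*(4*2²))*17 = (40*(4*4))*17 = (40*16)*17 = 640*17 = 10880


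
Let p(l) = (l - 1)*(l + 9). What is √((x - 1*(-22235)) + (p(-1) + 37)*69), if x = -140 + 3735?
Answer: 3*√3031 ≈ 165.16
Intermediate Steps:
x = 3595
p(l) = (-1 + l)*(9 + l)
√((x - 1*(-22235)) + (p(-1) + 37)*69) = √((3595 - 1*(-22235)) + ((-9 + (-1)² + 8*(-1)) + 37)*69) = √((3595 + 22235) + ((-9 + 1 - 8) + 37)*69) = √(25830 + (-16 + 37)*69) = √(25830 + 21*69) = √(25830 + 1449) = √27279 = 3*√3031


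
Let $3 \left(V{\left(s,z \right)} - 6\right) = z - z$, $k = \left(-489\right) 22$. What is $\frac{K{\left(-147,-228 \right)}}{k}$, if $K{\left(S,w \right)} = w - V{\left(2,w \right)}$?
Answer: $\frac{39}{1793} \approx 0.021751$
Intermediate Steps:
$k = -10758$
$V{\left(s,z \right)} = 6$ ($V{\left(s,z \right)} = 6 + \frac{z - z}{3} = 6 + \frac{1}{3} \cdot 0 = 6 + 0 = 6$)
$K{\left(S,w \right)} = -6 + w$ ($K{\left(S,w \right)} = w - 6 = -6 + w$)
$\frac{K{\left(-147,-228 \right)}}{k} = \frac{-6 - 228}{-10758} = \left(-234\right) \left(- \frac{1}{10758}\right) = \frac{39}{1793}$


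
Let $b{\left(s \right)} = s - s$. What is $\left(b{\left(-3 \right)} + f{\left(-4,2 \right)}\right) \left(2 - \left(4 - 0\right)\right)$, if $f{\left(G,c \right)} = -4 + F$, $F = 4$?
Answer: $0$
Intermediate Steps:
$f{\left(G,c \right)} = 0$ ($f{\left(G,c \right)} = -4 + 4 = 0$)
$b{\left(s \right)} = 0$
$\left(b{\left(-3 \right)} + f{\left(-4,2 \right)}\right) \left(2 - \left(4 - 0\right)\right) = \left(0 + 0\right) \left(2 - \left(4 - 0\right)\right) = 0 \left(2 - \left(4 + 0\right)\right) = 0 \left(2 - 4\right) = 0 \left(-2\right) = 0$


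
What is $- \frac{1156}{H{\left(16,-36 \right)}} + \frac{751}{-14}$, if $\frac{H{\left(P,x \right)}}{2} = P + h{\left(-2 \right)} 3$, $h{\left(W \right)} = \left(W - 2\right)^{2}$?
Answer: $- \frac{14039}{224} \approx -62.674$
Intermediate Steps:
$h{\left(W \right)} = \left(-2 + W\right)^{2}$
$H{\left(P,x \right)} = 96 + 2 P$ ($H{\left(P,x \right)} = 2 \left(P + \left(-2 - 2\right)^{2} \cdot 3\right) = 2 \left(P + \left(-4\right)^{2} \cdot 3\right) = 2 \left(P + 16 \cdot 3\right) = 2 \left(P + 48\right) = 2 \left(48 + P\right) = 96 + 2 P$)
$- \frac{1156}{H{\left(16,-36 \right)}} + \frac{751}{-14} = - \frac{1156}{96 + 2 \cdot 16} + \frac{751}{-14} = - \frac{1156}{96 + 32} + 751 \left(- \frac{1}{14}\right) = - \frac{1156}{128} - \frac{751}{14} = \left(-1156\right) \frac{1}{128} - \frac{751}{14} = - \frac{289}{32} - \frac{751}{14} = - \frac{14039}{224}$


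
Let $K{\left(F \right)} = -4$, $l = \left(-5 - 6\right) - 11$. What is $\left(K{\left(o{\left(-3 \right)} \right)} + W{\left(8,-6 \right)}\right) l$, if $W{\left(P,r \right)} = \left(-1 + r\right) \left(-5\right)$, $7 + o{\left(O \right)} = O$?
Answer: $-682$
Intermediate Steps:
$o{\left(O \right)} = -7 + O$
$l = -22$ ($l = -11 - 11 = -22$)
$W{\left(P,r \right)} = 5 - 5 r$
$\left(K{\left(o{\left(-3 \right)} \right)} + W{\left(8,-6 \right)}\right) l = \left(-4 + \left(5 - -30\right)\right) \left(-22\right) = \left(-4 + \left(5 + 30\right)\right) \left(-22\right) = \left(-4 + 35\right) \left(-22\right) = 31 \left(-22\right) = -682$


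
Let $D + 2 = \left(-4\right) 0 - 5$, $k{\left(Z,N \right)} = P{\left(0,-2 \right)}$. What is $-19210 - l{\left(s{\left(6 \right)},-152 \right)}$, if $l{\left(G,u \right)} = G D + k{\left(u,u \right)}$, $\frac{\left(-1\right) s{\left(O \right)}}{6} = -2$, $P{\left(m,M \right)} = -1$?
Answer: $-19125$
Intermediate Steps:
$s{\left(O \right)} = 12$ ($s{\left(O \right)} = \left(-6\right) \left(-2\right) = 12$)
$k{\left(Z,N \right)} = -1$
$D = -7$ ($D = -2 - 5 = -7$)
$l{\left(G,u \right)} = -1 - 7 G$ ($l{\left(G,u \right)} = G \left(-7\right) - 1 = - 7 G - 1 = -1 - 7 G$)
$-19210 - l{\left(s{\left(6 \right)},-152 \right)} = -19210 - \left(-1 - 84\right) = -19210 - -85 = -19210 + 85 = -19125$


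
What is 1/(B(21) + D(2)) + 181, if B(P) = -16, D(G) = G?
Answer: 2533/14 ≈ 180.93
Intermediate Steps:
1/(B(21) + D(2)) + 181 = 1/(-16 + 2) + 181 = 1/(-14) + 181 = -1/14 + 181 = 2533/14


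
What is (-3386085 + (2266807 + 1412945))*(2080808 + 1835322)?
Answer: 1150038148710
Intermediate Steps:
(-3386085 + (2266807 + 1412945))*(2080808 + 1835322) = (-3386085 + 3679752)*3916130 = 293667*3916130 = 1150038148710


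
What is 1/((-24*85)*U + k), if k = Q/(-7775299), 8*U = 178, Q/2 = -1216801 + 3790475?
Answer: -7775299/352925968958 ≈ -2.2031e-5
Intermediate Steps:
Q = 5147348 (Q = 2*(-1216801 + 3790475) = 2*2573674 = 5147348)
U = 89/4 (U = (1/8)*178 = 89/4 ≈ 22.250)
k = -5147348/7775299 (k = 5147348/(-7775299) = 5147348*(-1/7775299) = -5147348/7775299 ≈ -0.66201)
1/((-24*85)*U + k) = 1/(-24*85*(89/4) - 5147348/7775299) = 1/(-2040*89/4 - 5147348/7775299) = 1/(-45390 - 5147348/7775299) = 1/(-352925968958/7775299) = -7775299/352925968958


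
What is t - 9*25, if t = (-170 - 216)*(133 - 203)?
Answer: 26795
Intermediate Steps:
t = 27020 (t = -386*(-70) = 27020)
t - 9*25 = 27020 - 9*25 = 27020 - 225 = 26795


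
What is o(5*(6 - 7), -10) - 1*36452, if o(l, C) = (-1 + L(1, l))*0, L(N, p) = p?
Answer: -36452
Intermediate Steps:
o(l, C) = 0 (o(l, C) = (-1 + l)*0 = 0)
o(5*(6 - 7), -10) - 1*36452 = 0 - 1*36452 = 0 - 36452 = -36452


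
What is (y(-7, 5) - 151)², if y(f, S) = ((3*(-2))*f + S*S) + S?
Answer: 6241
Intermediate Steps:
y(f, S) = S + S² - 6*f (y(f, S) = (-6*f + S²) + S = (S² - 6*f) + S = S + S² - 6*f)
(y(-7, 5) - 151)² = ((5 + 5² - 6*(-7)) - 151)² = ((5 + 25 + 42) - 151)² = (72 - 151)² = (-79)² = 6241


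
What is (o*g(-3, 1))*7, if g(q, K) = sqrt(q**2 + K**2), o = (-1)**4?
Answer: 7*sqrt(10) ≈ 22.136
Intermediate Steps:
o = 1
g(q, K) = sqrt(K**2 + q**2)
(o*g(-3, 1))*7 = (1*sqrt(1**2 + (-3)**2))*7 = (1*sqrt(1 + 9))*7 = (1*sqrt(10))*7 = sqrt(10)*7 = 7*sqrt(10)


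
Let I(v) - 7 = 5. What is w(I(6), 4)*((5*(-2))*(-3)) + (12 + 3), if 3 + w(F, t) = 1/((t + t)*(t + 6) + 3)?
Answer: -6195/83 ≈ -74.639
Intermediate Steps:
I(v) = 12 (I(v) = 7 + 5 = 12)
w(F, t) = -3 + 1/(3 + 2*t*(6 + t)) (w(F, t) = -3 + 1/((t + t)*(t + 6) + 3) = -3 + 1/((2*t)*(6 + t) + 3) = -3 + 1/(2*t*(6 + t) + 3) = -3 + 1/(3 + 2*t*(6 + t)))
w(I(6), 4)*((5*(-2))*(-3)) + (12 + 3) = (2*(-4 - 18*4 - 3*4²)/(3 + 2*4² + 12*4))*((5*(-2))*(-3)) + (12 + 3) = (2*(-4 - 72 - 3*16)/(3 + 2*16 + 48))*(-10*(-3)) + 15 = (2*(-4 - 72 - 48)/(3 + 32 + 48))*30 + 15 = (2*(-124)/83)*30 + 15 = (2*(1/83)*(-124))*30 + 15 = -248/83*30 + 15 = -7440/83 + 15 = -6195/83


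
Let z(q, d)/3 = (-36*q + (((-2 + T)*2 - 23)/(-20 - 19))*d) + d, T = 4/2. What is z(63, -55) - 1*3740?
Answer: -140482/13 ≈ -10806.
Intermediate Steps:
T = 2 (T = 4*(½) = 2)
z(q, d) = -108*q + 62*d/13 (z(q, d) = 3*((-36*q + (((-2 + 2)*2 - 23)/(-20 - 19))*d) + d) = 3*((-36*q + ((0*2 - 23)/(-39))*d) + d) = 3*((-36*q + ((0 - 23)*(-1/39))*d) + d) = 3*((-36*q + (-23*(-1/39))*d) + d) = 3*((-36*q + 23*d/39) + d) = 3*(-36*q + 62*d/39) = -108*q + 62*d/13)
z(63, -55) - 1*3740 = (-108*63 + (62/13)*(-55)) - 1*3740 = (-6804 - 3410/13) - 3740 = -91862/13 - 3740 = -140482/13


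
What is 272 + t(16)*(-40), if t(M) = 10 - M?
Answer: 512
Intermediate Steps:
272 + t(16)*(-40) = 272 + (10 - 1*16)*(-40) = 272 + (10 - 16)*(-40) = 272 - 6*(-40) = 272 + 240 = 512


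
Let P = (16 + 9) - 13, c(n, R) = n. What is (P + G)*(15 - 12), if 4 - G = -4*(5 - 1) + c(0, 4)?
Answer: 96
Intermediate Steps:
P = 12 (P = 25 - 13 = 12)
G = 20 (G = 4 - (-4*(5 - 1) + 0) = 4 - (-4*4 + 0) = 4 - (-16 + 0) = 4 - 1*(-16) = 4 + 16 = 20)
(P + G)*(15 - 12) = (12 + 20)*(15 - 12) = 32*3 = 96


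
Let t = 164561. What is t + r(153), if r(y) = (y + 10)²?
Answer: 191130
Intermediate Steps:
r(y) = (10 + y)²
t + r(153) = 164561 + (10 + 153)² = 164561 + 163² = 164561 + 26569 = 191130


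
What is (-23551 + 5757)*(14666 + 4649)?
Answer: -343691110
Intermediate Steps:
(-23551 + 5757)*(14666 + 4649) = -17794*19315 = -343691110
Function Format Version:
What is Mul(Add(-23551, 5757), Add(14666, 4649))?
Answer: -343691110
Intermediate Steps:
Mul(Add(-23551, 5757), Add(14666, 4649)) = Mul(-17794, 19315) = -343691110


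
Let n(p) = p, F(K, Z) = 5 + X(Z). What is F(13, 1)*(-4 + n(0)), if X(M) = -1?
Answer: -16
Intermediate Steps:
F(K, Z) = 4 (F(K, Z) = 5 - 1 = 4)
F(13, 1)*(-4 + n(0)) = 4*(-4 + 0) = 4*(-4) = -16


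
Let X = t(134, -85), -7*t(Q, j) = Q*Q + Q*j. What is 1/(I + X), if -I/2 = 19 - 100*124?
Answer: 1/23824 ≈ 4.1974e-5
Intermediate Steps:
I = 24762 (I = -2*(19 - 100*124) = -2*(19 - 12400) = -2*(-12381) = 24762)
t(Q, j) = -Q²/7 - Q*j/7 (t(Q, j) = -(Q*Q + Q*j)/7 = -(Q² + Q*j)/7 = -Q²/7 - Q*j/7)
X = -938 (X = -⅐*134*(134 - 85) = -⅐*134*49 = -938)
1/(I + X) = 1/(24762 - 938) = 1/23824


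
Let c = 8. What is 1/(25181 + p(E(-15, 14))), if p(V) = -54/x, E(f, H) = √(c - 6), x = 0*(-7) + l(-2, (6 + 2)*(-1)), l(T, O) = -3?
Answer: 1/25199 ≈ 3.9684e-5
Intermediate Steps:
x = -3 (x = 0*(-7) - 3 = 0 - 3 = -3)
E(f, H) = √2 (E(f, H) = √(8 - 6) = √2)
p(V) = 18 (p(V) = -54/(-3) = -54*(-⅓) = 18)
1/(25181 + p(E(-15, 14))) = 1/(25181 + 18) = 1/25199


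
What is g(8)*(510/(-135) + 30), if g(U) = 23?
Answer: 5428/9 ≈ 603.11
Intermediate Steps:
g(8)*(510/(-135) + 30) = 23*(510/(-135) + 30) = 23*(510*(-1/135) + 30) = 23*(-34/9 + 30) = 23*(236/9) = 5428/9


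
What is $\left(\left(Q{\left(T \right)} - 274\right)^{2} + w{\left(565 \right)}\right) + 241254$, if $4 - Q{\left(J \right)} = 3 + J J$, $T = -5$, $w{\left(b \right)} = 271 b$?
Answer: $483173$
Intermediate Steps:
$Q{\left(J \right)} = 1 - J^{2}$ ($Q{\left(J \right)} = 4 - \left(3 + J J\right) = 4 - \left(3 + J^{2}\right) = 1 - J^{2}$)
$\left(\left(Q{\left(T \right)} - 274\right)^{2} + w{\left(565 \right)}\right) + 241254 = \left(\left(\left(1 - \left(-5\right)^{2}\right) - 274\right)^{2} + 271 \cdot 565\right) + 241254 = \left(\left(\left(1 - 25\right) - 274\right)^{2} + 153115\right) + 241254 = \left(\left(-24 - 274\right)^{2} + 153115\right) + 241254 = \left(\left(-298\right)^{2} + 153115\right) + 241254 = \left(88804 + 153115\right) + 241254 = 241919 + 241254 = 483173$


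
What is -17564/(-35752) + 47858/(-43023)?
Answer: -238840811/384539574 ≈ -0.62111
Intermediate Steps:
-17564/(-35752) + 47858/(-43023) = -17564*(-1/35752) + 47858*(-1/43023) = 4391/8938 - 47858/43023 = -238840811/384539574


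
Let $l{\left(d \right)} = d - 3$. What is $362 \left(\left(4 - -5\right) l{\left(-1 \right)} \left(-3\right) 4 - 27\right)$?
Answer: $146610$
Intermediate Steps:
$l{\left(d \right)} = -3 + d$
$362 \left(\left(4 - -5\right) l{\left(-1 \right)} \left(-3\right) 4 - 27\right) = 362 \left(\left(4 - -5\right) \left(-3 - 1\right) \left(-3\right) 4 - 27\right) = 362 \left(\left(4 + 5\right) \left(\left(-4\right) \left(-3\right)\right) 4 - 27\right) = 362 \left(9 \cdot 12 \cdot 4 - 27\right) = 362 \left(108 \cdot 4 - 27\right) = 362 \left(432 - 27\right) = 362 \cdot 405 = 146610$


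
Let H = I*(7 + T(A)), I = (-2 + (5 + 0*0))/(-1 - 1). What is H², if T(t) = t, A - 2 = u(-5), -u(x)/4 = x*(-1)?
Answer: 1089/4 ≈ 272.25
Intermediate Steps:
u(x) = 4*x (u(x) = -4*x*(-1) = -(-4)*x = 4*x)
A = -18 (A = 2 + 4*(-5) = 2 - 20 = -18)
I = -3/2 (I = (-2 + (5 + 0))/(-2) = (-2 + 5)*(-½) = 3*(-½) = -3/2 ≈ -1.5000)
H = 33/2 (H = -3*(7 - 18)/2 = -3/2*(-11) = 33/2 ≈ 16.500)
H² = (33/2)² = 1089/4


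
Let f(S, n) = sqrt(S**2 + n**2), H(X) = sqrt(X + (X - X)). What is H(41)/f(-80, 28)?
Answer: sqrt(18409)/1796 ≈ 0.075546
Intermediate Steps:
H(X) = sqrt(X) (H(X) = sqrt(X + 0) = sqrt(X))
H(41)/f(-80, 28) = sqrt(41)/(sqrt((-80)**2 + 28**2)) = sqrt(41)/(sqrt(6400 + 784)) = sqrt(41)/(sqrt(7184)) = sqrt(41)/((4*sqrt(449))) = sqrt(41)*(sqrt(449)/1796) = sqrt(18409)/1796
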